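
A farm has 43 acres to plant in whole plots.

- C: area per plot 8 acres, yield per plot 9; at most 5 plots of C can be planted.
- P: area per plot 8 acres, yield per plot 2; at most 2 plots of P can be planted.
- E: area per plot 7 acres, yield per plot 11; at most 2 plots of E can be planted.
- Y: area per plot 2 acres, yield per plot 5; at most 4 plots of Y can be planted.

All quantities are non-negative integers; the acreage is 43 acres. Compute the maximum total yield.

60

Take 2×C, 2×E, and 4×Y: area 38 ≤ 43, yield 2·9 + 2·11 + 4·5 = 60.
Y has the best ratio (5/2) and is taken to its limit of 4; remaining capacity is filled optimally with the others.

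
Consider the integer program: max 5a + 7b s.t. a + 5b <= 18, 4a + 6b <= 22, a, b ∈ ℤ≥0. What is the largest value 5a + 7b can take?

27

(a,b)=(4,1): 1·4+5·1=9≤18, 4·4+6·1=22≤22, objective 27.
(a,b)=(5,0): 1·5+5·0=5≤18, 4·5+6·0=20≤22, objective 25.
(a,b)=(3,1): 1·3+5·1=8≤18, 4·3+6·1=18≤22, objective 22.
(a,b)=(4,0): 1·4+5·0=4≤18, 4·4+6·0=16≤22, objective 20.
No feasible integer point exceeds 27.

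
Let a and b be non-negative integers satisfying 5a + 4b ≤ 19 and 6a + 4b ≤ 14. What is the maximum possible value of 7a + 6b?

(a,b)=(1,2): 5·1+4·2=13≤19, 6·1+4·2=14≤14, objective 19.
(a,b)=(0,3): 5·0+4·3=12≤19, 6·0+4·3=12≤14, objective 18.
(a,b)=(1,1): 5·1+4·1=9≤19, 6·1+4·1=10≤14, objective 13.
The best lattice point is (1,2), giving 19.

19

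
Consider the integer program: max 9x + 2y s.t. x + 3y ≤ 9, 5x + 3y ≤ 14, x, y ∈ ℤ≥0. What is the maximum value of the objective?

20

Relaxing integrality, the LP optimum is 25.20 at (x,y) = (2.8, 0), which is not an integer point.
(x,y)=(2,1): 1·2+3·1=5≤9, 5·2+3·1=13≤14, objective 20.
(x,y)=(2,0): 1·2+3·0=2≤9, 5·2+3·0=10≤14, objective 18.
(x,y)=(1,2): 1·1+3·2=7≤9, 5·1+3·2=11≤14, objective 13.
No feasible integer point exceeds 20.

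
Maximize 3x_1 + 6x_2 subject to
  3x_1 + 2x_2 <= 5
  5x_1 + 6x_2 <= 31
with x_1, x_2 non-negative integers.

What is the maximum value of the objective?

(x_1,x_2)=(0,2): 3·0+2·2=4≤5, 5·0+6·2=12≤31, objective 12.
(x_1,x_2)=(1,1): 3·1+2·1=5≤5, 5·1+6·1=11≤31, objective 9.
No feasible integer point exceeds 12.

12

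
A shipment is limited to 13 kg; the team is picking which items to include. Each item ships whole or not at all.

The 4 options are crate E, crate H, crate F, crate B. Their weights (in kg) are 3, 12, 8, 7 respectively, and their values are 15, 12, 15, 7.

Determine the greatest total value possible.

30

This is a 0-1 knapsack instance.
Allowing fractional choices, the relaxed optimum would be about 32.0, but items are indivisible.
crate E + crate B: weight 3 + 7 = 10 ≤ 13, value 15 + 7 = 22.
crate E: weight 3 ≤ 13, value 15.
crate E + crate F: weight 3 + 8 = 11 ≤ 13, value 15 + 15 = 30.
Best is crate E and crate F with total value 30.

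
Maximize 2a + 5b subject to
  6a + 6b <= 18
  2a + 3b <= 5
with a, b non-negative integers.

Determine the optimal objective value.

7

Relaxing integrality, the LP optimum is 8.33 at (a,b) = (0, 1.67), which is not an integer point.
(a,b)=(1,1) is feasible, giving 7.
(a,b)=(0,1) is feasible, giving 5.
(a,b)=(2,0) is feasible, giving 4.
(a,b)=(1,0) is feasible, giving 2.
No feasible integer point exceeds 7.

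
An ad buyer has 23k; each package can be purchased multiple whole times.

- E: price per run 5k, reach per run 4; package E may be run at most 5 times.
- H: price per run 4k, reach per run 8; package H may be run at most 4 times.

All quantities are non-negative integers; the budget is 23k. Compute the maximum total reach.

36

Take 1×E and 4×H: price 21 ≤ 23, reach 1·4 + 4·8 = 36.
H has the best ratio (8/4) and is taken to its limit of 4; remaining capacity is filled optimally with the others.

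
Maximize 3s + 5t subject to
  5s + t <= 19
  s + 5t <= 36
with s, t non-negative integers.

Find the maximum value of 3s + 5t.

(s,t)=(1,7): 5·1+1·7=12≤19, 1·1+5·7=36≤36, objective 38.
(s,t)=(2,6): 5·2+1·6=16≤19, 1·2+5·6=32≤36, objective 36.
(s,t)=(0,7): 5·0+1·7=7≤19, 1·0+5·7=35≤36, objective 35.
Maximum is 38 at (s,t)=(1,7).

38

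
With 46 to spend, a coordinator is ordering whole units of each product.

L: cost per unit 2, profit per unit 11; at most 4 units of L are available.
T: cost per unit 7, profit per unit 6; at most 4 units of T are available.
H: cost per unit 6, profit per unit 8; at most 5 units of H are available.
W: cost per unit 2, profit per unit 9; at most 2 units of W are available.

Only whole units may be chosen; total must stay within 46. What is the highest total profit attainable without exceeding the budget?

L has the best ratio (11/2); taking only L gives at most 4×11 = 44 (stopped by the supply cap of 4).
Mixing does better — 4×L, 5×H, and 2×W: cost 42 ≤ 46, profit 4·11 + 5·8 + 2·9 = 102.

102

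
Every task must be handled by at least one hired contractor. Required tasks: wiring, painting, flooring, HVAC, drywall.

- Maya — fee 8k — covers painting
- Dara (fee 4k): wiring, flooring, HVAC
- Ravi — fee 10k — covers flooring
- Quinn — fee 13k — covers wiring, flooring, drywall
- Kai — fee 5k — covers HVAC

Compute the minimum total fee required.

Choose Maya, Dara, and Quinn: together they cover wiring, painting, flooring, HVAC, drywall — every task.
Total fee: 8 + 4 + 13 = 25.
No cover costs less than 25.

25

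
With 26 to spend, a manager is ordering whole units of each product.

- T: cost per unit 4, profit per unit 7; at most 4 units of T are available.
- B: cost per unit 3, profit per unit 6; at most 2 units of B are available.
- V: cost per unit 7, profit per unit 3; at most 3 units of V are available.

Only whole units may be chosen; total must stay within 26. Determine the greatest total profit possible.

B has the best ratio (6/3); taking only B gives at most 2×6 = 12 (stopped by the supply cap of 2).
Mixing does better — 4×T and 2×B: cost 22 ≤ 26, profit 4·7 + 2·6 = 40.

40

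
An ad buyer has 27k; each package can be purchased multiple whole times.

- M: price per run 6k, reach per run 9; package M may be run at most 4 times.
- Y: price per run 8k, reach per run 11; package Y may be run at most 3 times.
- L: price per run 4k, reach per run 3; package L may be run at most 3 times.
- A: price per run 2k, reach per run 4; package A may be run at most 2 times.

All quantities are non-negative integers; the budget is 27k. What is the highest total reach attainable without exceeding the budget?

40

A has the best ratio (4/2); taking only A gives at most 2×4 = 8 (stopped by the supply cap of 2).
Mixing does better — 4×M and 1×A: price 26 ≤ 27, reach 4·9 + 1·4 = 40.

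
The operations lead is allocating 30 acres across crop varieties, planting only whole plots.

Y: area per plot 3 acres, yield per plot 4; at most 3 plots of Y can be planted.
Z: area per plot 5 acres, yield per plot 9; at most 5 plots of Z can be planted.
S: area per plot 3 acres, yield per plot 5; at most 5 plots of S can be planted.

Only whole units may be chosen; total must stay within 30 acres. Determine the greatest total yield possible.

52

This is a bounded integer knapsack.
4×Z and 3×S: area 29 ≤ 30, yield 4·9 + 3·5 = 51.
3×Z and 5×S: area 30 ≤ 30, yield 3·9 + 5·5 = 52.
Best is 52.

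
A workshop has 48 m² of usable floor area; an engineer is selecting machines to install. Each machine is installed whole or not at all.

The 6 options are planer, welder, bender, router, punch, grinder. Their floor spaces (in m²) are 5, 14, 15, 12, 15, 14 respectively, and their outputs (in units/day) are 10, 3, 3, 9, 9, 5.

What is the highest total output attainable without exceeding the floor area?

planer + welder + router + punch: floor space 5 + 14 + 12 + 15 = 46 ≤ 48, output 10 + 3 + 9 + 9 = 31.
planer + router + punch + grinder: floor space 5 + 12 + 15 + 14 = 46 ≤ 48, output 10 + 9 + 9 + 5 = 33.
planer + bender + router + punch: floor space 5 + 15 + 12 + 15 = 47 ≤ 48, output 10 + 3 + 9 + 9 = 31.
Best is planer, router, punch, and grinder with total output 33.

33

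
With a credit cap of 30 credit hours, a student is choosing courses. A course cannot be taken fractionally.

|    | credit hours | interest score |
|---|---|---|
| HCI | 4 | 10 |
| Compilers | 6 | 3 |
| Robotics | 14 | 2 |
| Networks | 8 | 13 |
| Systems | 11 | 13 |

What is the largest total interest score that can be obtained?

This is an integer program with binary decision variables.
Take HCI, Compilers, Networks, and Systems: credit hours 4 + 6 + 8 + 11 = 29 ≤ 30, interest score 10 + 3 + 13 + 13 = 39.
No other feasible combination does better.

39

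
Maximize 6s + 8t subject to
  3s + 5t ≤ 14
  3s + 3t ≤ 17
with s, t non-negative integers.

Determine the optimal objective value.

Relaxing integrality, the LP optimum is 28.00 at (s,t) = (4.67, 0), which is not an integer point.
(s,t)=(3,1): 3·3+5·1=14≤14, 3·3+3·1=12≤17, objective 26.
(s,t)=(4,0): 3·4+5·0=12≤14, 3·4+3·0=12≤17, objective 24.
(s,t)=(2,1): 3·2+5·1=11≤14, 3·2+3·1=9≤17, objective 20.
The best lattice point is (3,1), giving 26.

26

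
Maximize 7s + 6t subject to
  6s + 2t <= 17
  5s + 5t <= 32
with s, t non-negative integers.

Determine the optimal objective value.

Relaxing integrality, the LP optimum is 39.45 at (s,t) = (1.05, 5.35), which is not an integer point.
(s,t)=(1,5): 6·1+2·5=16≤17, 5·1+5·5=30≤32, objective 37.
(s,t)=(0,6): 6·0+2·6=12≤17, 5·0+5·6=30≤32, objective 36.
No feasible integer point exceeds 37.

37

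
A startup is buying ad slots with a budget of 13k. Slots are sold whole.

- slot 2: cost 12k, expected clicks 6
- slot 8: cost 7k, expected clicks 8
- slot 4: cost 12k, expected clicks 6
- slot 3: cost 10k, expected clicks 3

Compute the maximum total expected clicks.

8

Allowing fractional choices, the relaxed optimum would be about 11.0, but ad slots are indivisible.
slot 2: cost 12 ≤ 13, expected clicks 6.
slot 8: cost 7 ≤ 13, expected clicks 8.
Best is slot 8 with total expected clicks 8.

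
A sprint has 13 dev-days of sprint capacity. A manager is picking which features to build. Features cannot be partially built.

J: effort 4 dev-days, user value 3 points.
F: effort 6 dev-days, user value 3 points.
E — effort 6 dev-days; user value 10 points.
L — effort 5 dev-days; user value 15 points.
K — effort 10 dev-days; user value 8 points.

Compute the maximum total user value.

Take E and L: effort 6 + 5 = 11 ≤ 13, user value 10 + 15 = 25.
No other feasible combination does better.

25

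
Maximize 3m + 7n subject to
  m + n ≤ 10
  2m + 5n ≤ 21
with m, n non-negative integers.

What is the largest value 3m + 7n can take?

31

(m,n)=(8,1): 1·8+1·1=9≤10, 2·8+5·1=21≤21, objective 31.
(m,n)=(10,0): 1·10+1·0=10≤10, 2·10+5·0=20≤21, objective 30.
(m,n)=(7,1): 1·7+1·1=8≤10, 2·7+5·1=19≤21, objective 28.
No feasible integer point exceeds 31.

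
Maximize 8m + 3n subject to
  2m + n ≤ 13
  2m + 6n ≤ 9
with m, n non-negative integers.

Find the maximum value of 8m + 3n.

32

(m,n)=(4,0) is feasible, giving 32.
(m,n)=(3,0) is feasible, giving 24.
Maximum is 32 at (m,n)=(4,0).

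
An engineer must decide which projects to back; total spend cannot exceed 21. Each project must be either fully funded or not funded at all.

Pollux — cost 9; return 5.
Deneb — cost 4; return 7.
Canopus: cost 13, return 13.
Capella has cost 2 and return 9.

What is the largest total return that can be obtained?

Deneb + Canopus + Capella: cost 4 + 13 + 2 = 19 ≤ 21, return 7 + 13 + 9 = 29.
Canopus + Capella: cost 13 + 2 = 15 ≤ 21, return 13 + 9 = 22.
Pollux + Deneb + Capella: cost 9 + 4 + 2 = 15 ≤ 21, return 5 + 7 + 9 = 21.
Best is Deneb, Canopus, and Capella with total return 29.

29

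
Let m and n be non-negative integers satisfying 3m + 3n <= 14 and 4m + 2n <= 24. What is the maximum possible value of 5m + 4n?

(m,n)=(4,0): 3·4+3·0=12≤14, 4·4+2·0=16≤24, objective 20.
(m,n)=(3,1): 3·3+3·1=12≤14, 4·3+2·1=14≤24, objective 19.
(m,n)=(3,0): 3·3+3·0=9≤14, 4·3+2·0=12≤24, objective 15.
Maximum is 20 at (m,n)=(4,0).

20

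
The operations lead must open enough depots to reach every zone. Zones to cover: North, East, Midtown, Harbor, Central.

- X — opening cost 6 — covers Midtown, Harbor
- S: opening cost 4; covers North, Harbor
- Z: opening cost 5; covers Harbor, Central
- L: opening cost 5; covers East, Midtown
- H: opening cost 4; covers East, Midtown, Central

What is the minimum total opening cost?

8

Choose S and H: together they cover North, East, Midtown, Harbor, Central — every zone.
Total opening cost: 4 + 4 = 8.
No cover costs less than 8.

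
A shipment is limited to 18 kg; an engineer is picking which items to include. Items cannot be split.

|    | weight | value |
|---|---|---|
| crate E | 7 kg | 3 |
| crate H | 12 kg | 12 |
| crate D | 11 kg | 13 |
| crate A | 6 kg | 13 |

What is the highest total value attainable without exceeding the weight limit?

26

crate E + crate A: weight 7 + 6 = 13 ≤ 18, value 3 + 13 = 16.
crate D + crate A: weight 11 + 6 = 17 ≤ 18, value 13 + 13 = 26.
crate H + crate A: weight 12 + 6 = 18 ≤ 18, value 12 + 13 = 25.
Best is crate D and crate A with total value 26.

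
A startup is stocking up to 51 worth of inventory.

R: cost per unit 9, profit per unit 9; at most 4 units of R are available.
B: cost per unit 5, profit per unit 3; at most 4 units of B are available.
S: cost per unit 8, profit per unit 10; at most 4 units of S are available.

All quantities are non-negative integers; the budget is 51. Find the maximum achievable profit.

This is a bounded integer knapsack.
3×R and 3×S: cost 51 ≤ 51, profit 3·9 + 3·10 = 57.
2×R and 4×S: cost 50 ≤ 51, profit 2·9 + 4·10 = 58.
Best is 58.

58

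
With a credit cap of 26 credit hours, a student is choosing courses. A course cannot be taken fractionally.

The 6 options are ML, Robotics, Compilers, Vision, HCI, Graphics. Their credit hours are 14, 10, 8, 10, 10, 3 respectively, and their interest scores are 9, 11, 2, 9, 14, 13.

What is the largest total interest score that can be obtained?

38

Allowing fractional choices, the relaxed optimum would be about 40.7, but courses are indivisible.
Robotics + HCI + Graphics: credit hours 10 + 10 + 3 = 23 ≤ 26, interest score 11 + 14 + 13 = 38.
Vision + HCI + Graphics: credit hours 10 + 10 + 3 = 23 ≤ 26, interest score 9 + 14 + 13 = 36.
Best is Robotics, HCI, and Graphics with total interest score 38.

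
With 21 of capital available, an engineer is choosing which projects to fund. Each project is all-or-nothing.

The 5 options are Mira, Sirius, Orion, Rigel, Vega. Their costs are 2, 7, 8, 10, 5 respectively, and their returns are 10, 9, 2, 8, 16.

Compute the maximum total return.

35

Mira + Sirius + Vega: cost 2 + 7 + 5 = 14 ≤ 21, return 10 + 9 + 16 = 35.
Mira + Orion + Vega: cost 2 + 8 + 5 = 15 ≤ 21, return 10 + 2 + 16 = 28.
Mira + Rigel + Vega: cost 2 + 10 + 5 = 17 ≤ 21, return 10 + 8 + 16 = 34.
Best is Mira, Sirius, and Vega with total return 35.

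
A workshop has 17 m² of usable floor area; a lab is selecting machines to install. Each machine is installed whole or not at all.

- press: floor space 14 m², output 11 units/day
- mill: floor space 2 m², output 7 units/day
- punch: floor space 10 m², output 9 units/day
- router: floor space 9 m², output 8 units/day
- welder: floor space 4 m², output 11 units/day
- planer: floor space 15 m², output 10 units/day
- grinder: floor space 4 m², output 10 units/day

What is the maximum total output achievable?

This is a 0-1 knapsack instance.
Allowing fractional choices, the relaxed optimum would be about 34.3, but machines are indivisible.
router + welder + grinder: floor space 9 + 4 + 4 = 17 ≤ 17, output 8 + 11 + 10 = 29.
mill + punch + welder: floor space 2 + 10 + 4 = 16 ≤ 17, output 7 + 9 + 11 = 27.
mill + welder + grinder: floor space 2 + 4 + 4 = 10 ≤ 17, output 7 + 11 + 10 = 28.
Best is router, welder, and grinder with total output 29.

29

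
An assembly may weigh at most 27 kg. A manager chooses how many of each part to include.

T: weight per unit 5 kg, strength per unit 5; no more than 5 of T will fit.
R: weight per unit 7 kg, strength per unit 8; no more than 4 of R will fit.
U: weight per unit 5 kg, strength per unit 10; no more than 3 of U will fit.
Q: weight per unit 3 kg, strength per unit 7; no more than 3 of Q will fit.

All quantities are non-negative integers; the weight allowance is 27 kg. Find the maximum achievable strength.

Q has the best ratio (7/3); taking only Q gives at most 3×7 = 21 (stopped by the supply cap of 3).
Mixing does better — 3×U and 3×Q: weight 24 ≤ 27, strength 3·10 + 3·7 = 51.

51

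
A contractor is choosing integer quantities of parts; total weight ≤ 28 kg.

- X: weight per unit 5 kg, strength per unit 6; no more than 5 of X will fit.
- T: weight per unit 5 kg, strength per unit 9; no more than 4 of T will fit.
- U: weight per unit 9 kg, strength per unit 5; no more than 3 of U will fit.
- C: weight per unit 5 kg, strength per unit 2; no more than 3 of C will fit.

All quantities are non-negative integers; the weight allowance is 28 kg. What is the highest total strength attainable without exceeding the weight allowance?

42

2×X and 3×T: weight 25 ≤ 28, strength 2·6 + 3·9 = 39.
1×X and 4×T: weight 25 ≤ 28, strength 1·6 + 4·9 = 42.
Best is 42.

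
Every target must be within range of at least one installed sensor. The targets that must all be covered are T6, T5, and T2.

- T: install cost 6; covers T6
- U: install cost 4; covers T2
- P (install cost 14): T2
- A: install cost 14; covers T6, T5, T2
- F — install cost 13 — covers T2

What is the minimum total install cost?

14

The greedy cost-per-new-target heuristic would pick U, T, and A for 24, but a cheaper cover exists.
A alone covers T6, T5, T2 — every target.
Total install cost: 14.
No cover costs less than 14.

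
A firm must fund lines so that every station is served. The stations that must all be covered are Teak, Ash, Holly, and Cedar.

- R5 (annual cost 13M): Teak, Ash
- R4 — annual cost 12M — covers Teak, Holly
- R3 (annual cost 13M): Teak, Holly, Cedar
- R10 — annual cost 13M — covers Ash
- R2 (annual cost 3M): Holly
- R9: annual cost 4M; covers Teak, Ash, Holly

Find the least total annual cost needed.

17

Choose R3 and R9: together they cover Teak, Ash, Holly, Cedar — every station.
Total annual cost: 13 + 4 = 17.
No cover costs less than 17.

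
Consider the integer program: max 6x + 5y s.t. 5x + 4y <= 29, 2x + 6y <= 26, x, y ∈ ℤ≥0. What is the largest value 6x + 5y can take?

35

(x,y)=(5,1) is feasible, giving 35.
(x,y)=(4,2) is feasible, giving 34.
Maximum is 35 at (x,y)=(5,1).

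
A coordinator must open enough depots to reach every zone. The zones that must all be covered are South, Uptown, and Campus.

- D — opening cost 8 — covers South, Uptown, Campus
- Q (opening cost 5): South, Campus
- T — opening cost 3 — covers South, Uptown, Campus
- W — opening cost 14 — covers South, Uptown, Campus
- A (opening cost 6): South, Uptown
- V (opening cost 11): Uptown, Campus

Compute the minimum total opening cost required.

3

This is a weighted set-cover instance.
T alone covers South, Uptown, Campus — every zone.
Total opening cost: 3.
No cover costs less than 3.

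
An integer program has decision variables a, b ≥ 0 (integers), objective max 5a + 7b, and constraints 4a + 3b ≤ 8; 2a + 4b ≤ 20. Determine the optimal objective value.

14

Relaxing integrality, the LP optimum is 18.67 at (a,b) = (0, 2.67), which is not an integer point.
(a,b)=(0,2): 4·0+3·2=6≤8, 2·0+4·2=8≤20, objective 14.
(a,b)=(1,1): 4·1+3·1=7≤8, 2·1+4·1=6≤20, objective 12.
(a,b)=(0,1): 4·0+3·1=3≤8, 2·0+4·1=4≤20, objective 7.
No feasible integer point exceeds 14.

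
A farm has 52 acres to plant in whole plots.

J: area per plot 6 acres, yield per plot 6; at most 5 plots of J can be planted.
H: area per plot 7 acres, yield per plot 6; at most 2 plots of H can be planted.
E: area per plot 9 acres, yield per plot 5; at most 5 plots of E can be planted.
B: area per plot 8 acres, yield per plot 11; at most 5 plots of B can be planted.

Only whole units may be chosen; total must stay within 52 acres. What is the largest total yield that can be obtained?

Take 2×J and 5×B: area 52 ≤ 52, yield 2·6 + 5·11 = 67.
B has the best ratio (11/8) and is taken to its limit of 5; remaining capacity is filled optimally with the others.

67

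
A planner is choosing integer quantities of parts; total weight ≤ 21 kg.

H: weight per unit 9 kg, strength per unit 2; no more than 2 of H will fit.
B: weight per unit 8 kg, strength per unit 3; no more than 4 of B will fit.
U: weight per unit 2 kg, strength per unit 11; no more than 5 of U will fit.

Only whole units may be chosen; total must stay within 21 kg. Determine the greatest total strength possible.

58

Take 1×B and 5×U: weight 18 ≤ 21, strength 1·3 + 5·11 = 58.
U has the best ratio (11/2) and is taken to its limit of 5; remaining capacity is filled optimally with the others.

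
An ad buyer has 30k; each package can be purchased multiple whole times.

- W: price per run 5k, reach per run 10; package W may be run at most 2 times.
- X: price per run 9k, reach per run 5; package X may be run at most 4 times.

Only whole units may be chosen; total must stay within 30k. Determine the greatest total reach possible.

W has the best ratio (10/5); taking only W gives at most 2×10 = 20 (stopped by the supply cap of 2).
Mixing does better — 2×W and 2×X: price 28 ≤ 30, reach 2·10 + 2·5 = 30.

30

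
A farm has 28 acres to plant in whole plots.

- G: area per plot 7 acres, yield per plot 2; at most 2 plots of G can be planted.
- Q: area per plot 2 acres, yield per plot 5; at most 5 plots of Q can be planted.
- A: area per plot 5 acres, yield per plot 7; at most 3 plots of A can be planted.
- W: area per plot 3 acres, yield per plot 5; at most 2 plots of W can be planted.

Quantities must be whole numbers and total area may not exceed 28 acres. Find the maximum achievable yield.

51

This is a bounded integer knapsack.
Q has the best ratio (5/2); taking only Q gives at most 5×5 = 25 (stopped by the supply cap of 5).
Mixing does better — 5×Q, 3×A, and 1×W: area 28 ≤ 28, yield 5·5 + 3·7 + 1·5 = 51.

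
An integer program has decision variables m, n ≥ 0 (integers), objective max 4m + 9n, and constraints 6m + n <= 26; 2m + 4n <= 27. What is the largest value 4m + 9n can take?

The continuous relaxation peaks at (0, 6.75) with value 60.75; rounding to a feasible lattice point costs some objective.
(m,n)=(1,6): 6·1+1·6=12≤26, 2·1+4·6=26≤27, objective 58.
(m,n)=(0,6): 6·0+1·6=6≤26, 2·0+4·6=24≤27, objective 54.
No feasible integer point exceeds 58.

58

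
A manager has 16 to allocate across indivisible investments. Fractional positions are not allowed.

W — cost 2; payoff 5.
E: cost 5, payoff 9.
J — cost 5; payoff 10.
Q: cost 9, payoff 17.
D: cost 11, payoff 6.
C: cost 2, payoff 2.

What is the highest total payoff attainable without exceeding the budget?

32

Treat it as a binary knapsack problem.
W + E + Q: cost 2 + 5 + 9 = 16 ≤ 16, payoff 5 + 9 + 17 = 31.
J + Q + C: cost 5 + 9 + 2 = 16 ≤ 16, payoff 10 + 17 + 2 = 29.
W + J + Q: cost 2 + 5 + 9 = 16 ≤ 16, payoff 5 + 10 + 17 = 32.
Best is W, J, and Q with total payoff 32.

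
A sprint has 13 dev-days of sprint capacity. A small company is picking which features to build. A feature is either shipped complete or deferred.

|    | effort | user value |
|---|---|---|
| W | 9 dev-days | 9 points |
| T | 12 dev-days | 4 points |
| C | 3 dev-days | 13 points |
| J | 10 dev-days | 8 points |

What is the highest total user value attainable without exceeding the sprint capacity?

Take W and C: effort 9 + 3 = 12 ≤ 13, user value 9 + 13 = 22.
No other feasible combination does better.

22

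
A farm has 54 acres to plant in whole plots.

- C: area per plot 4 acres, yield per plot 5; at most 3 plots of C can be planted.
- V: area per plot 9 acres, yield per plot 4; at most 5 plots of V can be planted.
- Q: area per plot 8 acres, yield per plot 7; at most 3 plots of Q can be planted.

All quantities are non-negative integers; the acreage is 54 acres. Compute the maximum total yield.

44

Take 3×C, 2×V, and 3×Q: area 54 ≤ 54, yield 3·5 + 2·4 + 3·7 = 44.
C has the best ratio (5/4) and is taken to its limit of 3; remaining capacity is filled optimally with the others.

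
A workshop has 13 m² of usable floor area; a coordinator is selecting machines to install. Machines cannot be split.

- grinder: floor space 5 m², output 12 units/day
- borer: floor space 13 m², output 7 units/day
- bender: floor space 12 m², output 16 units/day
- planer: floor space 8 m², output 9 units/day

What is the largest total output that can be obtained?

Take grinder and planer: floor space 5 + 8 = 13 ≤ 13, output 12 + 9 = 21.
No other feasible combination does better.

21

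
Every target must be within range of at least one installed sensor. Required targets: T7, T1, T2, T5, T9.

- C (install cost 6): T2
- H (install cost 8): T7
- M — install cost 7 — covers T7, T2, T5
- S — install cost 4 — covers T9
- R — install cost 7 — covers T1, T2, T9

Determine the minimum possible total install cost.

14

This is a weighted set-cover instance.
Choose M and R: together they cover T7, T1, T2, T5, T9 — every target.
Total install cost: 7 + 7 = 14.
No cover costs less than 14.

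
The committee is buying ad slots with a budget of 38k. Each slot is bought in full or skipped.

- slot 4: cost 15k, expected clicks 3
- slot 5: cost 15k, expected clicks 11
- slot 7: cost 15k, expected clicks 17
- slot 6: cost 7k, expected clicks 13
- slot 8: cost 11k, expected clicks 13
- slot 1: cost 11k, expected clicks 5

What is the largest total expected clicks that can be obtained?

43

slot 7 + slot 6 + slot 8: cost 15 + 7 + 11 = 33 ≤ 38, expected clicks 17 + 13 + 13 = 43.
slot 5 + slot 7 + slot 6: cost 15 + 15 + 7 = 37 ≤ 38, expected clicks 11 + 17 + 13 = 41.
Best is slot 7, slot 6, and slot 8 with total expected clicks 43.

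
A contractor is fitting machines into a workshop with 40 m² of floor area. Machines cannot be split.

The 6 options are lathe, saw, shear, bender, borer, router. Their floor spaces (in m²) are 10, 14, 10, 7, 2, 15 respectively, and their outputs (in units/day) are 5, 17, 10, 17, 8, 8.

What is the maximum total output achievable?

52

Allowing fractional choices, the relaxed optimum would be about 55.7, but machines are indivisible.
saw + bender + borer + router: floor space 14 + 7 + 2 + 15 = 38 ≤ 40, output 17 + 17 + 8 + 8 = 50.
lathe + saw + bender + borer: floor space 10 + 14 + 7 + 2 = 33 ≤ 40, output 5 + 17 + 17 + 8 = 47.
saw + shear + bender + borer: floor space 14 + 10 + 7 + 2 = 33 ≤ 40, output 17 + 10 + 17 + 8 = 52.
Best is saw, shear, bender, and borer with total output 52.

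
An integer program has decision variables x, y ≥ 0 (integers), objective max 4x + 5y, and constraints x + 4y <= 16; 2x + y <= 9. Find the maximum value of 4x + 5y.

27

(x,y)=(3,3) is feasible, giving 27.
(x,y)=(2,3) is feasible, giving 23.
(x,y)=(3,2) is feasible, giving 22.
No feasible integer point exceeds 27.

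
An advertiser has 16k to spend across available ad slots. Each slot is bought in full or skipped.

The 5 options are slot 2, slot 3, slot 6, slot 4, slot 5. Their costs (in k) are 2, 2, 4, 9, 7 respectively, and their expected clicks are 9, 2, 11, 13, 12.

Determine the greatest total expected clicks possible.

slot 2 + slot 6 + slot 5: cost 2 + 4 + 7 = 13 ≤ 16, expected clicks 9 + 11 + 12 = 32.
slot 2 + slot 6 + slot 4: cost 2 + 4 + 9 = 15 ≤ 16, expected clicks 9 + 11 + 13 = 33.
slot 2 + slot 3 + slot 6 + slot 5: cost 2 + 2 + 4 + 7 = 15 ≤ 16, expected clicks 9 + 2 + 11 + 12 = 34.
Best is slot 2, slot 3, slot 6, and slot 5 with total expected clicks 34.

34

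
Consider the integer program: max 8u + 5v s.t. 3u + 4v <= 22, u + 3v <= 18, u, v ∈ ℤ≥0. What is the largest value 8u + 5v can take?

The continuous relaxation peaks at (7.33, 0) with value 58.67; rounding to a feasible lattice point costs some objective.
(u,v)=(7,0): 3·7+4·0=21≤22, 1·7+3·0=7≤18, objective 56.
(u,v)=(6,1): 3·6+4·1=22≤22, 1·6+3·1=9≤18, objective 53.
(u,v)=(6,0): 3·6+4·0=18≤22, 1·6+3·0=6≤18, objective 48.
The best lattice point is (7,0), giving 56.

56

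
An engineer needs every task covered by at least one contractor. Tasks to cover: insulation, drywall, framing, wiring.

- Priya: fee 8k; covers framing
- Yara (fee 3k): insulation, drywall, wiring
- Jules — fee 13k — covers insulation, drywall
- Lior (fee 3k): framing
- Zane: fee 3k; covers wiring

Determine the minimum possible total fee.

Choose Yara and Lior: together they cover insulation, drywall, framing, wiring — every task.
Total fee: 3 + 3 = 6.
No cover costs less than 6.

6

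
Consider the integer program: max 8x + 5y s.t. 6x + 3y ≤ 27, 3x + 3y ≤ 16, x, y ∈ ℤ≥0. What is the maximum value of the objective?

37

Relaxing integrality, the LP optimum is 37.67 at (x,y) = (3.67, 1.67), which is not an integer point.
(x,y)=(4,1): 6·4+3·1=27≤27, 3·4+3·1=15≤16, objective 37.
(x,y)=(3,2): 6·3+3·2=24≤27, 3·3+3·2=15≤16, objective 34.
(x,y)=(4,0): 6·4+3·0=24≤27, 3·4+3·0=12≤16, objective 32.
(x,y)=(3,1): 6·3+3·1=21≤27, 3·3+3·1=12≤16, objective 29.
No feasible integer point exceeds 37.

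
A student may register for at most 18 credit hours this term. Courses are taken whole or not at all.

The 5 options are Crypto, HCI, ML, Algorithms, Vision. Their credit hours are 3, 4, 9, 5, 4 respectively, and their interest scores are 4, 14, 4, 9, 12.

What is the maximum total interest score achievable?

Allowing fractional choices, the relaxed optimum would be about 39.9, but courses are indivisible.
Crypto + HCI + Algorithms + Vision: credit hours 3 + 4 + 5 + 4 = 16 ≤ 18, interest score 4 + 14 + 9 + 12 = 39.
HCI + Algorithms + Vision: credit hours 4 + 5 + 4 = 13 ≤ 18, interest score 14 + 9 + 12 = 35.
Best is Crypto, HCI, Algorithms, and Vision with total interest score 39.

39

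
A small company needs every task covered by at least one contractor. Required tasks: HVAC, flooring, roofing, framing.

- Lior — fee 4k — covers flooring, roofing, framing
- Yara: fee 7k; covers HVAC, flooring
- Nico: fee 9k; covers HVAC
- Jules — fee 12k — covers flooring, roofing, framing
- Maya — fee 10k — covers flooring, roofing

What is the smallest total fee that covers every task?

This is an integer covering problem.
Choose Lior and Yara: together they cover HVAC, flooring, roofing, framing — every task.
Total fee: 4 + 7 = 11.

11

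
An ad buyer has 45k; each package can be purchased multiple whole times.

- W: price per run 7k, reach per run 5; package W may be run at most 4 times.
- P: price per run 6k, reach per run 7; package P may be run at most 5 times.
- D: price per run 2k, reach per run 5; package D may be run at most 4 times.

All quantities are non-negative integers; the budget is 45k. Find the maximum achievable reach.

D has the best ratio (5/2); taking only D gives at most 4×5 = 20 (stopped by the supply cap of 4).
Mixing does better — 1×W, 5×P, and 4×D: price 45 ≤ 45, reach 1·5 + 5·7 + 4·5 = 60.

60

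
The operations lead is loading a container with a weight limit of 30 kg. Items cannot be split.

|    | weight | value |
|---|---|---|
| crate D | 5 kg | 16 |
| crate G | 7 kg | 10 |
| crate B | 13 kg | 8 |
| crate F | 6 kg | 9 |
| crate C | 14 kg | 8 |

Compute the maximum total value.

35

Allowing fractional choices, the relaxed optimum would be about 42.4, but items are indivisible.
crate D + crate G + crate C: weight 5 + 7 + 14 = 26 ≤ 30, value 16 + 10 + 8 = 34.
crate D + crate G + crate B: weight 5 + 7 + 13 = 25 ≤ 30, value 16 + 10 + 8 = 34.
crate D + crate G + crate F: weight 5 + 7 + 6 = 18 ≤ 30, value 16 + 10 + 9 = 35.
Best is crate D, crate G, and crate F with total value 35.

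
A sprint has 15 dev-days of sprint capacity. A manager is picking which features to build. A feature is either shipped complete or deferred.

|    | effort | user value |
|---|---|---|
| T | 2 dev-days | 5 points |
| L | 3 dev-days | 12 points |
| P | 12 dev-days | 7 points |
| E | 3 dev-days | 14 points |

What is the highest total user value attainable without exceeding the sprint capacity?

Allowing fractional choices, the relaxed optimum would be about 35.1, but features are indivisible.
T + L + E: effort 2 + 3 + 3 = 8 ≤ 15, user value 5 + 12 + 14 = 31.
L + E: effort 3 + 3 = 6 ≤ 15, user value 12 + 14 = 26.
P + E: effort 12 + 3 = 15 ≤ 15, user value 7 + 14 = 21.
Best is T, L, and E with total user value 31.

31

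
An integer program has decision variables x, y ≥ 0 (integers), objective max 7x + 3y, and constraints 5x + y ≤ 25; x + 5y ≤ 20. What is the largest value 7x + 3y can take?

Relaxing integrality, the LP optimum is 40.00 at (x,y) = (4.38, 3.12), which is not an integer point.
(x,y)=(4,3): 5·4+1·3=23≤25, 1·4+5·3=19≤20, objective 37.
(x,y)=(4,2): 5·4+1·2=22≤25, 1·4+5·2=14≤20, objective 34.
The best lattice point is (4,3), giving 37.

37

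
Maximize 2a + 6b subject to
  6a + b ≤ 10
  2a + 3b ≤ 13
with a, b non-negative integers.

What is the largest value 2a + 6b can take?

24

Relaxing integrality, the LP optimum is 26.00 at (a,b) = (0, 4.33), which is not an integer point.
(a,b)=(0,4): 6·0+1·4=4≤10, 2·0+3·4=12≤13, objective 24.
(a,b)=(1,3): 6·1+1·3=9≤10, 2·1+3·3=11≤13, objective 20.
(a,b)=(0,3): 6·0+1·3=3≤10, 2·0+3·3=9≤13, objective 18.
The best lattice point is (0,4), giving 24.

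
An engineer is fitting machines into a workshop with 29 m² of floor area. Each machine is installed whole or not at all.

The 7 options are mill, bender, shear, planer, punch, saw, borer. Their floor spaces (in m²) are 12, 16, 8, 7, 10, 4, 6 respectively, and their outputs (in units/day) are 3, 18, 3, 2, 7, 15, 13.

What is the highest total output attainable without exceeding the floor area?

Take bender, saw, and borer: floor space 16 + 4 + 6 = 26 ≤ 29, output 18 + 15 + 13 = 46.
No other feasible combination does better.

46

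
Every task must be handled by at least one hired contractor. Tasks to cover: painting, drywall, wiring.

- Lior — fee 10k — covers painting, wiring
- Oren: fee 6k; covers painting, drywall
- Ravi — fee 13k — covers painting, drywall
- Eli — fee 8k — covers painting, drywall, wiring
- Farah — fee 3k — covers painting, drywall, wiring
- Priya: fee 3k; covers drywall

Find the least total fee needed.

3

Farah alone covers painting, drywall, wiring — every task.
Total fee: 3.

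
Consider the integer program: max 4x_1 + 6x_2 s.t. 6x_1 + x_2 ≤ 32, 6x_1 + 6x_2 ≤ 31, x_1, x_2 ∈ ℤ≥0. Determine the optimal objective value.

Relaxing integrality, the LP optimum is 31.00 at (x_1,x_2) = (0, 5.17), which is not an integer point.
(x_1,x_2)=(0,5): 6·0+1·5=5≤32, 6·0+6·5=30≤31, objective 30.
(x_1,x_2)=(1,4): 6·1+1·4=10≤32, 6·1+6·4=30≤31, objective 28.
The best lattice point is (0,5), giving 30.

30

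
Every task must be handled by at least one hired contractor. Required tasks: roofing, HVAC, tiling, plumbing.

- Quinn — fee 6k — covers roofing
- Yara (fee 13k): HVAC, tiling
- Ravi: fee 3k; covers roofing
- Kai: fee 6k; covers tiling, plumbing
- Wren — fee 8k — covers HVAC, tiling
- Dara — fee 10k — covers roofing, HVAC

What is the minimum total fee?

16

The greedy cost-per-new-task heuristic would pick Ravi, Kai, and Wren for 17, but a cheaper cover exists.
Choose Kai and Dara: together they cover roofing, HVAC, tiling, plumbing — every task.
Total fee: 6 + 10 = 16.
No cover costs less than 16.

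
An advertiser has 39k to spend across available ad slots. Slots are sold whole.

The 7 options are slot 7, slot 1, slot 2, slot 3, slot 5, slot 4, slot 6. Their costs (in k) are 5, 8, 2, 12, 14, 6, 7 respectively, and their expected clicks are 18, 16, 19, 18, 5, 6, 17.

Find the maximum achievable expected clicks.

88

Allowing fractional choices, the relaxed optimum would be about 93.0, but ad slots are indivisible.
slot 7 + slot 2 + slot 3 + slot 4 + slot 6: cost 5 + 2 + 12 + 6 + 7 = 32 ≤ 39, expected clicks 18 + 19 + 18 + 6 + 17 = 78.
slot 7 + slot 1 + slot 2 + slot 3 + slot 6: cost 5 + 8 + 2 + 12 + 7 = 34 ≤ 39, expected clicks 18 + 16 + 19 + 18 + 17 = 88.
Best is slot 7, slot 1, slot 2, slot 3, and slot 6 with total expected clicks 88.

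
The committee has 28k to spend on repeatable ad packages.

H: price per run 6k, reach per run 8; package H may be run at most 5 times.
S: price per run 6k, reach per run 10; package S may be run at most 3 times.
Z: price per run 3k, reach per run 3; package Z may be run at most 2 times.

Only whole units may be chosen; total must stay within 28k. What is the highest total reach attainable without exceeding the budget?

41

This is a bounded integer knapsack.
S has the best ratio (10/6); taking only S gives at most 3×10 = 30 (stopped by the supply cap of 3).
Mixing does better — 1×H, 3×S, and 1×Z: price 27 ≤ 28, reach 1·8 + 3·10 + 1·3 = 41.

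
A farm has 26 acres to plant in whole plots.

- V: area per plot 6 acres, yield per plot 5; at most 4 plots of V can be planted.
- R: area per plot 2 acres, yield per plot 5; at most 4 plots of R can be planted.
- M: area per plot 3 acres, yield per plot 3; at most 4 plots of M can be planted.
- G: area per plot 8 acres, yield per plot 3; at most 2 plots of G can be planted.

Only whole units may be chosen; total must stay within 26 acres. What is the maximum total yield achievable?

37

R has the best ratio (5/2); taking only R gives at most 4×5 = 20 (stopped by the supply cap of 4).
Mixing does better — 1×V, 4×R, and 4×M: area 26 ≤ 26, yield 1·5 + 4·5 + 4·3 = 37.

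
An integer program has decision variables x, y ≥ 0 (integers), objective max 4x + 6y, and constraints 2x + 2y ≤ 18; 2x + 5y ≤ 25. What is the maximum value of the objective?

Relaxing integrality, the LP optimum is 40.67 at (x,y) = (6.67, 2.33), which is not an integer point.
(x,y)=(7,2): 2·7+2·2=18≤18, 2·7+5·2=24≤25, objective 40.
(x,y)=(8,1): 2·8+2·1=18≤18, 2·8+5·1=21≤25, objective 38.
(x,y)=(5,3): 2·5+2·3=16≤18, 2·5+5·3=25≤25, objective 38.
The best lattice point is (7,2), giving 40.

40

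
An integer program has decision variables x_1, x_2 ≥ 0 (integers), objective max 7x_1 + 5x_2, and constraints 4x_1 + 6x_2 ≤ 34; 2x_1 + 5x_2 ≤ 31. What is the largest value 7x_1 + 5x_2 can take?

56

(x_1,x_2)=(8,0): 4·8+6·0=32≤34, 2·8+5·0=16≤31, objective 56.
(x_1,x_2)=(7,1): 4·7+6·1=34≤34, 2·7+5·1=19≤31, objective 54.
(x_1,x_2)=(7,0): 4·7+6·0=28≤34, 2·7+5·0=14≤31, objective 49.
No feasible integer point exceeds 56.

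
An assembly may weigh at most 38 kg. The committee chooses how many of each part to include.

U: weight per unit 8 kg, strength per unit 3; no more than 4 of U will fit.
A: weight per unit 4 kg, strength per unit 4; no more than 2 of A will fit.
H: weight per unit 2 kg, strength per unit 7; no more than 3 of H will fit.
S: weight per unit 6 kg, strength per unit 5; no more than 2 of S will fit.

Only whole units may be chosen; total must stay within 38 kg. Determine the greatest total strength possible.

42

Take 1×U, 2×A, 3×H, and 2×S: weight 34 ≤ 38, strength 1·3 + 2·4 + 3·7 + 2·5 = 42.
H has the best ratio (7/2) and is taken to its limit of 3; remaining capacity is filled optimally with the others.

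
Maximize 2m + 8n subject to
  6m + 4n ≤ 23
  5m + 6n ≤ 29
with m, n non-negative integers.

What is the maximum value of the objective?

(m,n)=(1,4): 6·1+4·4=22≤23, 5·1+6·4=29≤29, objective 34.
(m,n)=(0,4): 6·0+4·4=16≤23, 5·0+6·4=24≤29, objective 32.
(m,n)=(1,3): 6·1+4·3=18≤23, 5·1+6·3=23≤29, objective 26.
(m,n)=(0,3): 6·0+4·3=12≤23, 5·0+6·3=18≤29, objective 24.
The best lattice point is (1,4), giving 34.

34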